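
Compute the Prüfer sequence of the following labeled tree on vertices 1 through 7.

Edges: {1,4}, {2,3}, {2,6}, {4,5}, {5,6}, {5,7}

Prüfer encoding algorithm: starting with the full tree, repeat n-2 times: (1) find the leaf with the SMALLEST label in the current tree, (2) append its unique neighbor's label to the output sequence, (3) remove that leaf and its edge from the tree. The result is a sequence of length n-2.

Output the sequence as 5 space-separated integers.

Step 1: leaves = {1,3,7}. Remove smallest leaf 1, emit neighbor 4.
Step 2: leaves = {3,4,7}. Remove smallest leaf 3, emit neighbor 2.
Step 3: leaves = {2,4,7}. Remove smallest leaf 2, emit neighbor 6.
Step 4: leaves = {4,6,7}. Remove smallest leaf 4, emit neighbor 5.
Step 5: leaves = {6,7}. Remove smallest leaf 6, emit neighbor 5.
Done: 2 vertices remain (5, 7). Sequence = [4 2 6 5 5]

Answer: 4 2 6 5 5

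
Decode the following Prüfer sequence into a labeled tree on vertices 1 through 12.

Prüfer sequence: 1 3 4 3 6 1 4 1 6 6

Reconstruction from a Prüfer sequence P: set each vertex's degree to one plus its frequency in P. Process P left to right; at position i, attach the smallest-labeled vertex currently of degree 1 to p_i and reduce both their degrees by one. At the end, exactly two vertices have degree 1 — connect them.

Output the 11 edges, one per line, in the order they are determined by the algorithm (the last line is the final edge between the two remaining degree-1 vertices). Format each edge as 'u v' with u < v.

Initial degrees: {1:4, 2:1, 3:3, 4:3, 5:1, 6:4, 7:1, 8:1, 9:1, 10:1, 11:1, 12:1}
Step 1: smallest deg-1 vertex = 2, p_1 = 1. Add edge {1,2}. Now deg[2]=0, deg[1]=3.
Step 2: smallest deg-1 vertex = 5, p_2 = 3. Add edge {3,5}. Now deg[5]=0, deg[3]=2.
Step 3: smallest deg-1 vertex = 7, p_3 = 4. Add edge {4,7}. Now deg[7]=0, deg[4]=2.
Step 4: smallest deg-1 vertex = 8, p_4 = 3. Add edge {3,8}. Now deg[8]=0, deg[3]=1.
Step 5: smallest deg-1 vertex = 3, p_5 = 6. Add edge {3,6}. Now deg[3]=0, deg[6]=3.
Step 6: smallest deg-1 vertex = 9, p_6 = 1. Add edge {1,9}. Now deg[9]=0, deg[1]=2.
Step 7: smallest deg-1 vertex = 10, p_7 = 4. Add edge {4,10}. Now deg[10]=0, deg[4]=1.
Step 8: smallest deg-1 vertex = 4, p_8 = 1. Add edge {1,4}. Now deg[4]=0, deg[1]=1.
Step 9: smallest deg-1 vertex = 1, p_9 = 6. Add edge {1,6}. Now deg[1]=0, deg[6]=2.
Step 10: smallest deg-1 vertex = 11, p_10 = 6. Add edge {6,11}. Now deg[11]=0, deg[6]=1.
Final: two remaining deg-1 vertices are 6, 12. Add edge {6,12}.

Answer: 1 2
3 5
4 7
3 8
3 6
1 9
4 10
1 4
1 6
6 11
6 12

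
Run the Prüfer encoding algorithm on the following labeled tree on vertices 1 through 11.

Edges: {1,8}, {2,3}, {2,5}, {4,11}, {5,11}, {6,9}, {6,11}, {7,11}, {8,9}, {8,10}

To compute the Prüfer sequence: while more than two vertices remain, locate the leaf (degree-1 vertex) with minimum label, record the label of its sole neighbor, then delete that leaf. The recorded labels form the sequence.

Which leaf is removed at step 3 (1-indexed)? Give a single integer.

Answer: 2

Derivation:
Step 1: current leaves = {1,3,4,7,10}. Remove leaf 1 (neighbor: 8).
Step 2: current leaves = {3,4,7,10}. Remove leaf 3 (neighbor: 2).
Step 3: current leaves = {2,4,7,10}. Remove leaf 2 (neighbor: 5).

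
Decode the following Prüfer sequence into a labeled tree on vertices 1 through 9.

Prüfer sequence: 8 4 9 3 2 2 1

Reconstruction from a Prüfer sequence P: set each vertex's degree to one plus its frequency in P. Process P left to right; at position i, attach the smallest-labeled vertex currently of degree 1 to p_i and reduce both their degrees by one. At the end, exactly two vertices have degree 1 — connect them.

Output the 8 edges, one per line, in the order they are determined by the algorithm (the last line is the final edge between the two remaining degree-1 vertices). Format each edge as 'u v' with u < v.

Initial degrees: {1:2, 2:3, 3:2, 4:2, 5:1, 6:1, 7:1, 8:2, 9:2}
Step 1: smallest deg-1 vertex = 5, p_1 = 8. Add edge {5,8}. Now deg[5]=0, deg[8]=1.
Step 2: smallest deg-1 vertex = 6, p_2 = 4. Add edge {4,6}. Now deg[6]=0, deg[4]=1.
Step 3: smallest deg-1 vertex = 4, p_3 = 9. Add edge {4,9}. Now deg[4]=0, deg[9]=1.
Step 4: smallest deg-1 vertex = 7, p_4 = 3. Add edge {3,7}. Now deg[7]=0, deg[3]=1.
Step 5: smallest deg-1 vertex = 3, p_5 = 2. Add edge {2,3}. Now deg[3]=0, deg[2]=2.
Step 6: smallest deg-1 vertex = 8, p_6 = 2. Add edge {2,8}. Now deg[8]=0, deg[2]=1.
Step 7: smallest deg-1 vertex = 2, p_7 = 1. Add edge {1,2}. Now deg[2]=0, deg[1]=1.
Final: two remaining deg-1 vertices are 1, 9. Add edge {1,9}.

Answer: 5 8
4 6
4 9
3 7
2 3
2 8
1 2
1 9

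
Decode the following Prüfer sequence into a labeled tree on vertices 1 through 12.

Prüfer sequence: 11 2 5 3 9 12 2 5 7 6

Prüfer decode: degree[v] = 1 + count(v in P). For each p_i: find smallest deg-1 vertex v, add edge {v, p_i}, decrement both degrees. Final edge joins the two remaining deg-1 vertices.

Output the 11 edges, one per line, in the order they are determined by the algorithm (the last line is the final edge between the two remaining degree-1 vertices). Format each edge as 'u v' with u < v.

Initial degrees: {1:1, 2:3, 3:2, 4:1, 5:3, 6:2, 7:2, 8:1, 9:2, 10:1, 11:2, 12:2}
Step 1: smallest deg-1 vertex = 1, p_1 = 11. Add edge {1,11}. Now deg[1]=0, deg[11]=1.
Step 2: smallest deg-1 vertex = 4, p_2 = 2. Add edge {2,4}. Now deg[4]=0, deg[2]=2.
Step 3: smallest deg-1 vertex = 8, p_3 = 5. Add edge {5,8}. Now deg[8]=0, deg[5]=2.
Step 4: smallest deg-1 vertex = 10, p_4 = 3. Add edge {3,10}. Now deg[10]=0, deg[3]=1.
Step 5: smallest deg-1 vertex = 3, p_5 = 9. Add edge {3,9}. Now deg[3]=0, deg[9]=1.
Step 6: smallest deg-1 vertex = 9, p_6 = 12. Add edge {9,12}. Now deg[9]=0, deg[12]=1.
Step 7: smallest deg-1 vertex = 11, p_7 = 2. Add edge {2,11}. Now deg[11]=0, deg[2]=1.
Step 8: smallest deg-1 vertex = 2, p_8 = 5. Add edge {2,5}. Now deg[2]=0, deg[5]=1.
Step 9: smallest deg-1 vertex = 5, p_9 = 7. Add edge {5,7}. Now deg[5]=0, deg[7]=1.
Step 10: smallest deg-1 vertex = 7, p_10 = 6. Add edge {6,7}. Now deg[7]=0, deg[6]=1.
Final: two remaining deg-1 vertices are 6, 12. Add edge {6,12}.

Answer: 1 11
2 4
5 8
3 10
3 9
9 12
2 11
2 5
5 7
6 7
6 12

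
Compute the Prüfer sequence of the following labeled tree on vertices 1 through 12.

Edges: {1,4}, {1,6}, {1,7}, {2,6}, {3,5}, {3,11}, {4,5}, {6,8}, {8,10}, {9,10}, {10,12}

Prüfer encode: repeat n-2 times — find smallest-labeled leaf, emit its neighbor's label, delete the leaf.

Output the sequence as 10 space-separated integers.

Answer: 6 1 10 3 5 4 1 6 8 10

Derivation:
Step 1: leaves = {2,7,9,11,12}. Remove smallest leaf 2, emit neighbor 6.
Step 2: leaves = {7,9,11,12}. Remove smallest leaf 7, emit neighbor 1.
Step 3: leaves = {9,11,12}. Remove smallest leaf 9, emit neighbor 10.
Step 4: leaves = {11,12}. Remove smallest leaf 11, emit neighbor 3.
Step 5: leaves = {3,12}. Remove smallest leaf 3, emit neighbor 5.
Step 6: leaves = {5,12}. Remove smallest leaf 5, emit neighbor 4.
Step 7: leaves = {4,12}. Remove smallest leaf 4, emit neighbor 1.
Step 8: leaves = {1,12}. Remove smallest leaf 1, emit neighbor 6.
Step 9: leaves = {6,12}. Remove smallest leaf 6, emit neighbor 8.
Step 10: leaves = {8,12}. Remove smallest leaf 8, emit neighbor 10.
Done: 2 vertices remain (10, 12). Sequence = [6 1 10 3 5 4 1 6 8 10]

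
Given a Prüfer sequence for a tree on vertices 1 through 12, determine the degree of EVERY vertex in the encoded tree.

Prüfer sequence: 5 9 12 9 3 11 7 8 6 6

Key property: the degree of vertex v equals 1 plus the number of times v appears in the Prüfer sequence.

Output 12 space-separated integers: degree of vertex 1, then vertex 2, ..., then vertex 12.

p_1 = 5: count[5] becomes 1
p_2 = 9: count[9] becomes 1
p_3 = 12: count[12] becomes 1
p_4 = 9: count[9] becomes 2
p_5 = 3: count[3] becomes 1
p_6 = 11: count[11] becomes 1
p_7 = 7: count[7] becomes 1
p_8 = 8: count[8] becomes 1
p_9 = 6: count[6] becomes 1
p_10 = 6: count[6] becomes 2
Degrees (1 + count): deg[1]=1+0=1, deg[2]=1+0=1, deg[3]=1+1=2, deg[4]=1+0=1, deg[5]=1+1=2, deg[6]=1+2=3, deg[7]=1+1=2, deg[8]=1+1=2, deg[9]=1+2=3, deg[10]=1+0=1, deg[11]=1+1=2, deg[12]=1+1=2

Answer: 1 1 2 1 2 3 2 2 3 1 2 2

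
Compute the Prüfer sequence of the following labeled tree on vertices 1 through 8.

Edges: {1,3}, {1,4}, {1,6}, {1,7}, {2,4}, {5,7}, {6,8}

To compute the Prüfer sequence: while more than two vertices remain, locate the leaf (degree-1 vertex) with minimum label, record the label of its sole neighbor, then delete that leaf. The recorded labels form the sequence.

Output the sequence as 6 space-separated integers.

Answer: 4 1 1 7 1 6

Derivation:
Step 1: leaves = {2,3,5,8}. Remove smallest leaf 2, emit neighbor 4.
Step 2: leaves = {3,4,5,8}. Remove smallest leaf 3, emit neighbor 1.
Step 3: leaves = {4,5,8}. Remove smallest leaf 4, emit neighbor 1.
Step 4: leaves = {5,8}. Remove smallest leaf 5, emit neighbor 7.
Step 5: leaves = {7,8}. Remove smallest leaf 7, emit neighbor 1.
Step 6: leaves = {1,8}. Remove smallest leaf 1, emit neighbor 6.
Done: 2 vertices remain (6, 8). Sequence = [4 1 1 7 1 6]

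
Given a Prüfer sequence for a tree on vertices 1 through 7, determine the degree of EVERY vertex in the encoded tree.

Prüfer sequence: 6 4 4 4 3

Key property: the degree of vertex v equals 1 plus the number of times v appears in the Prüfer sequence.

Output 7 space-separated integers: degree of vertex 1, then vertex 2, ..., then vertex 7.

Answer: 1 1 2 4 1 2 1

Derivation:
p_1 = 6: count[6] becomes 1
p_2 = 4: count[4] becomes 1
p_3 = 4: count[4] becomes 2
p_4 = 4: count[4] becomes 3
p_5 = 3: count[3] becomes 1
Degrees (1 + count): deg[1]=1+0=1, deg[2]=1+0=1, deg[3]=1+1=2, deg[4]=1+3=4, deg[5]=1+0=1, deg[6]=1+1=2, deg[7]=1+0=1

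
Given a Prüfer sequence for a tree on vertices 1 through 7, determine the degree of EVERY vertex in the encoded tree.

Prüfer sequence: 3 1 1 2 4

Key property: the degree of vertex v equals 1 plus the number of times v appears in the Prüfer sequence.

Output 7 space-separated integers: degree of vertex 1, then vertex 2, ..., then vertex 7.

p_1 = 3: count[3] becomes 1
p_2 = 1: count[1] becomes 1
p_3 = 1: count[1] becomes 2
p_4 = 2: count[2] becomes 1
p_5 = 4: count[4] becomes 1
Degrees (1 + count): deg[1]=1+2=3, deg[2]=1+1=2, deg[3]=1+1=2, deg[4]=1+1=2, deg[5]=1+0=1, deg[6]=1+0=1, deg[7]=1+0=1

Answer: 3 2 2 2 1 1 1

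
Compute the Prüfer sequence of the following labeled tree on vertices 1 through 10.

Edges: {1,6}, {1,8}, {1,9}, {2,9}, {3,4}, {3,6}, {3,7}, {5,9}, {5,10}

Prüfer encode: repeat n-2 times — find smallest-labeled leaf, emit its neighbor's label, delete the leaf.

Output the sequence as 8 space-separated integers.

Answer: 9 3 3 6 1 1 9 5

Derivation:
Step 1: leaves = {2,4,7,8,10}. Remove smallest leaf 2, emit neighbor 9.
Step 2: leaves = {4,7,8,10}. Remove smallest leaf 4, emit neighbor 3.
Step 3: leaves = {7,8,10}. Remove smallest leaf 7, emit neighbor 3.
Step 4: leaves = {3,8,10}. Remove smallest leaf 3, emit neighbor 6.
Step 5: leaves = {6,8,10}. Remove smallest leaf 6, emit neighbor 1.
Step 6: leaves = {8,10}. Remove smallest leaf 8, emit neighbor 1.
Step 7: leaves = {1,10}. Remove smallest leaf 1, emit neighbor 9.
Step 8: leaves = {9,10}. Remove smallest leaf 9, emit neighbor 5.
Done: 2 vertices remain (5, 10). Sequence = [9 3 3 6 1 1 9 5]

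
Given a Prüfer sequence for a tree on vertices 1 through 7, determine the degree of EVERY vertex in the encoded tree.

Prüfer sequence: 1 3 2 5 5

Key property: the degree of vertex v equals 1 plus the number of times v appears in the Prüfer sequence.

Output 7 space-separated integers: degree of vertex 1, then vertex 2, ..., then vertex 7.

p_1 = 1: count[1] becomes 1
p_2 = 3: count[3] becomes 1
p_3 = 2: count[2] becomes 1
p_4 = 5: count[5] becomes 1
p_5 = 5: count[5] becomes 2
Degrees (1 + count): deg[1]=1+1=2, deg[2]=1+1=2, deg[3]=1+1=2, deg[4]=1+0=1, deg[5]=1+2=3, deg[6]=1+0=1, deg[7]=1+0=1

Answer: 2 2 2 1 3 1 1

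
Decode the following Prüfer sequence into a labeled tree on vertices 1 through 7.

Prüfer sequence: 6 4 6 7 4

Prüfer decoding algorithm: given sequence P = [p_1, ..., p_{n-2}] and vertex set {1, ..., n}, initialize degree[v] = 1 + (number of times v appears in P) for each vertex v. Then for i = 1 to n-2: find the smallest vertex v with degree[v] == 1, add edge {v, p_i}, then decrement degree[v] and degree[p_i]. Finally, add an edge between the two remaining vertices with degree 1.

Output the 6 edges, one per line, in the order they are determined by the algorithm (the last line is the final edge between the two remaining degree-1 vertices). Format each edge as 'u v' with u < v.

Answer: 1 6
2 4
3 6
5 7
4 6
4 7

Derivation:
Initial degrees: {1:1, 2:1, 3:1, 4:3, 5:1, 6:3, 7:2}
Step 1: smallest deg-1 vertex = 1, p_1 = 6. Add edge {1,6}. Now deg[1]=0, deg[6]=2.
Step 2: smallest deg-1 vertex = 2, p_2 = 4. Add edge {2,4}. Now deg[2]=0, deg[4]=2.
Step 3: smallest deg-1 vertex = 3, p_3 = 6. Add edge {3,6}. Now deg[3]=0, deg[6]=1.
Step 4: smallest deg-1 vertex = 5, p_4 = 7. Add edge {5,7}. Now deg[5]=0, deg[7]=1.
Step 5: smallest deg-1 vertex = 6, p_5 = 4. Add edge {4,6}. Now deg[6]=0, deg[4]=1.
Final: two remaining deg-1 vertices are 4, 7. Add edge {4,7}.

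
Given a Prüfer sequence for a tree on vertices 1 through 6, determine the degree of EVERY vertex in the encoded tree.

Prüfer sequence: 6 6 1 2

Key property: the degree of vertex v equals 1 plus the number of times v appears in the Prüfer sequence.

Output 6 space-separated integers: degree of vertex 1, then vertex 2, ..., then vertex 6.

Answer: 2 2 1 1 1 3

Derivation:
p_1 = 6: count[6] becomes 1
p_2 = 6: count[6] becomes 2
p_3 = 1: count[1] becomes 1
p_4 = 2: count[2] becomes 1
Degrees (1 + count): deg[1]=1+1=2, deg[2]=1+1=2, deg[3]=1+0=1, deg[4]=1+0=1, deg[5]=1+0=1, deg[6]=1+2=3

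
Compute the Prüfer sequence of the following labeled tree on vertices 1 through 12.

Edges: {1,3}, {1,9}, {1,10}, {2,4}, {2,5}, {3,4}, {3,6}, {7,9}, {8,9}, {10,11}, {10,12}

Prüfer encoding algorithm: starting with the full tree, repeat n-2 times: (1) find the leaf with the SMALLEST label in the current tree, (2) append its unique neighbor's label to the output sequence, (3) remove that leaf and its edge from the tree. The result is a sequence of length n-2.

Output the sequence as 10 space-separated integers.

Answer: 2 4 3 3 1 9 9 1 10 10

Derivation:
Step 1: leaves = {5,6,7,8,11,12}. Remove smallest leaf 5, emit neighbor 2.
Step 2: leaves = {2,6,7,8,11,12}. Remove smallest leaf 2, emit neighbor 4.
Step 3: leaves = {4,6,7,8,11,12}. Remove smallest leaf 4, emit neighbor 3.
Step 4: leaves = {6,7,8,11,12}. Remove smallest leaf 6, emit neighbor 3.
Step 5: leaves = {3,7,8,11,12}. Remove smallest leaf 3, emit neighbor 1.
Step 6: leaves = {7,8,11,12}. Remove smallest leaf 7, emit neighbor 9.
Step 7: leaves = {8,11,12}. Remove smallest leaf 8, emit neighbor 9.
Step 8: leaves = {9,11,12}. Remove smallest leaf 9, emit neighbor 1.
Step 9: leaves = {1,11,12}. Remove smallest leaf 1, emit neighbor 10.
Step 10: leaves = {11,12}. Remove smallest leaf 11, emit neighbor 10.
Done: 2 vertices remain (10, 12). Sequence = [2 4 3 3 1 9 9 1 10 10]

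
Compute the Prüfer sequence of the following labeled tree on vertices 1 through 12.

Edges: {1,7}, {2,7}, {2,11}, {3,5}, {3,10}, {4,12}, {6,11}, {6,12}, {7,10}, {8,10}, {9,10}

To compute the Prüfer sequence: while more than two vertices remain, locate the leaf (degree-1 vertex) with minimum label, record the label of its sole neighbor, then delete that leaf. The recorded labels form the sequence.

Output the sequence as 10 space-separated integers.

Answer: 7 12 3 10 10 10 7 2 11 6

Derivation:
Step 1: leaves = {1,4,5,8,9}. Remove smallest leaf 1, emit neighbor 7.
Step 2: leaves = {4,5,8,9}. Remove smallest leaf 4, emit neighbor 12.
Step 3: leaves = {5,8,9,12}. Remove smallest leaf 5, emit neighbor 3.
Step 4: leaves = {3,8,9,12}. Remove smallest leaf 3, emit neighbor 10.
Step 5: leaves = {8,9,12}. Remove smallest leaf 8, emit neighbor 10.
Step 6: leaves = {9,12}. Remove smallest leaf 9, emit neighbor 10.
Step 7: leaves = {10,12}. Remove smallest leaf 10, emit neighbor 7.
Step 8: leaves = {7,12}. Remove smallest leaf 7, emit neighbor 2.
Step 9: leaves = {2,12}. Remove smallest leaf 2, emit neighbor 11.
Step 10: leaves = {11,12}. Remove smallest leaf 11, emit neighbor 6.
Done: 2 vertices remain (6, 12). Sequence = [7 12 3 10 10 10 7 2 11 6]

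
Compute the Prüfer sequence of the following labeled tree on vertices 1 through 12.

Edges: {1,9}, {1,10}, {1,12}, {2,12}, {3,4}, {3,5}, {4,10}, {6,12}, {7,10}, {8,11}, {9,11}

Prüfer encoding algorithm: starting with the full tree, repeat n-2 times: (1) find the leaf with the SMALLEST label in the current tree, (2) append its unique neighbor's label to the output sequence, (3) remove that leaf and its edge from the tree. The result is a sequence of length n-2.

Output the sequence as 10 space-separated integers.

Answer: 12 3 4 10 12 10 11 1 9 1

Derivation:
Step 1: leaves = {2,5,6,7,8}. Remove smallest leaf 2, emit neighbor 12.
Step 2: leaves = {5,6,7,8}. Remove smallest leaf 5, emit neighbor 3.
Step 3: leaves = {3,6,7,8}. Remove smallest leaf 3, emit neighbor 4.
Step 4: leaves = {4,6,7,8}. Remove smallest leaf 4, emit neighbor 10.
Step 5: leaves = {6,7,8}. Remove smallest leaf 6, emit neighbor 12.
Step 6: leaves = {7,8,12}. Remove smallest leaf 7, emit neighbor 10.
Step 7: leaves = {8,10,12}. Remove smallest leaf 8, emit neighbor 11.
Step 8: leaves = {10,11,12}. Remove smallest leaf 10, emit neighbor 1.
Step 9: leaves = {11,12}. Remove smallest leaf 11, emit neighbor 9.
Step 10: leaves = {9,12}. Remove smallest leaf 9, emit neighbor 1.
Done: 2 vertices remain (1, 12). Sequence = [12 3 4 10 12 10 11 1 9 1]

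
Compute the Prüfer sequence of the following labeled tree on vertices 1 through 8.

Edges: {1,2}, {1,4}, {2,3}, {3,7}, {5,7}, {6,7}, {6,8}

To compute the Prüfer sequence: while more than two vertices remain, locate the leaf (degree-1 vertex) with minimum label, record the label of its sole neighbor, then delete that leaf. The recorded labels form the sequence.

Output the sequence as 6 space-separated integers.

Answer: 1 2 3 7 7 6

Derivation:
Step 1: leaves = {4,5,8}. Remove smallest leaf 4, emit neighbor 1.
Step 2: leaves = {1,5,8}. Remove smallest leaf 1, emit neighbor 2.
Step 3: leaves = {2,5,8}. Remove smallest leaf 2, emit neighbor 3.
Step 4: leaves = {3,5,8}. Remove smallest leaf 3, emit neighbor 7.
Step 5: leaves = {5,8}. Remove smallest leaf 5, emit neighbor 7.
Step 6: leaves = {7,8}. Remove smallest leaf 7, emit neighbor 6.
Done: 2 vertices remain (6, 8). Sequence = [1 2 3 7 7 6]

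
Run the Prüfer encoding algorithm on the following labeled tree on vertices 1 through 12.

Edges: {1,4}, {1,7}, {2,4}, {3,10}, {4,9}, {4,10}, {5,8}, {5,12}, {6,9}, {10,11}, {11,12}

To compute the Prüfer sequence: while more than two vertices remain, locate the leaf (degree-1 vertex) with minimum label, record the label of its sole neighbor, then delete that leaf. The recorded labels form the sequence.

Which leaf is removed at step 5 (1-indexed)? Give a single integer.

Step 1: current leaves = {2,3,6,7,8}. Remove leaf 2 (neighbor: 4).
Step 2: current leaves = {3,6,7,8}. Remove leaf 3 (neighbor: 10).
Step 3: current leaves = {6,7,8}. Remove leaf 6 (neighbor: 9).
Step 4: current leaves = {7,8,9}. Remove leaf 7 (neighbor: 1).
Step 5: current leaves = {1,8,9}. Remove leaf 1 (neighbor: 4).

Answer: 1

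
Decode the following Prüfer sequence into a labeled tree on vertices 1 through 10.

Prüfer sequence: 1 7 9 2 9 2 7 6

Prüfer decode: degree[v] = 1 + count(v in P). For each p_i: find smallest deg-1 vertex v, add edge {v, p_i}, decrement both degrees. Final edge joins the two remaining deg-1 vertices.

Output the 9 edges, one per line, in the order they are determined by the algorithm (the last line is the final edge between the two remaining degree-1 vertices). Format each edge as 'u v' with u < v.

Initial degrees: {1:2, 2:3, 3:1, 4:1, 5:1, 6:2, 7:3, 8:1, 9:3, 10:1}
Step 1: smallest deg-1 vertex = 3, p_1 = 1. Add edge {1,3}. Now deg[3]=0, deg[1]=1.
Step 2: smallest deg-1 vertex = 1, p_2 = 7. Add edge {1,7}. Now deg[1]=0, deg[7]=2.
Step 3: smallest deg-1 vertex = 4, p_3 = 9. Add edge {4,9}. Now deg[4]=0, deg[9]=2.
Step 4: smallest deg-1 vertex = 5, p_4 = 2. Add edge {2,5}. Now deg[5]=0, deg[2]=2.
Step 5: smallest deg-1 vertex = 8, p_5 = 9. Add edge {8,9}. Now deg[8]=0, deg[9]=1.
Step 6: smallest deg-1 vertex = 9, p_6 = 2. Add edge {2,9}. Now deg[9]=0, deg[2]=1.
Step 7: smallest deg-1 vertex = 2, p_7 = 7. Add edge {2,7}. Now deg[2]=0, deg[7]=1.
Step 8: smallest deg-1 vertex = 7, p_8 = 6. Add edge {6,7}. Now deg[7]=0, deg[6]=1.
Final: two remaining deg-1 vertices are 6, 10. Add edge {6,10}.

Answer: 1 3
1 7
4 9
2 5
8 9
2 9
2 7
6 7
6 10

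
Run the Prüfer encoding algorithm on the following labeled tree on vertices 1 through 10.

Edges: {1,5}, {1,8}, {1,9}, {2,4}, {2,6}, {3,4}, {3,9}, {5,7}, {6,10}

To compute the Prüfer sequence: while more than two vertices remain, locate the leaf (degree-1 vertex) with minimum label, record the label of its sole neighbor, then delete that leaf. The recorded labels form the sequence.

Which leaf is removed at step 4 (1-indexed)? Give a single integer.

Answer: 1

Derivation:
Step 1: current leaves = {7,8,10}. Remove leaf 7 (neighbor: 5).
Step 2: current leaves = {5,8,10}. Remove leaf 5 (neighbor: 1).
Step 3: current leaves = {8,10}. Remove leaf 8 (neighbor: 1).
Step 4: current leaves = {1,10}. Remove leaf 1 (neighbor: 9).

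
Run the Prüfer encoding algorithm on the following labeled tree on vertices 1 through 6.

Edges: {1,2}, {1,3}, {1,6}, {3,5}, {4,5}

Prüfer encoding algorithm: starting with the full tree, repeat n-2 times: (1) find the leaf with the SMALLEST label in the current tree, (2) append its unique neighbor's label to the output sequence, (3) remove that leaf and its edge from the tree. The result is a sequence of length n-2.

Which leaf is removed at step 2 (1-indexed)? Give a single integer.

Step 1: current leaves = {2,4,6}. Remove leaf 2 (neighbor: 1).
Step 2: current leaves = {4,6}. Remove leaf 4 (neighbor: 5).

Answer: 4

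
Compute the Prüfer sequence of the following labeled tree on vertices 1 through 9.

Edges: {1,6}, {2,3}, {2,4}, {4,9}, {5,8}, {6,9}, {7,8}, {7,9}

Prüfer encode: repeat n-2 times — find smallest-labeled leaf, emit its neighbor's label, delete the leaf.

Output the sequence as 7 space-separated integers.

Answer: 6 2 4 9 8 9 7

Derivation:
Step 1: leaves = {1,3,5}. Remove smallest leaf 1, emit neighbor 6.
Step 2: leaves = {3,5,6}. Remove smallest leaf 3, emit neighbor 2.
Step 3: leaves = {2,5,6}. Remove smallest leaf 2, emit neighbor 4.
Step 4: leaves = {4,5,6}. Remove smallest leaf 4, emit neighbor 9.
Step 5: leaves = {5,6}. Remove smallest leaf 5, emit neighbor 8.
Step 6: leaves = {6,8}. Remove smallest leaf 6, emit neighbor 9.
Step 7: leaves = {8,9}. Remove smallest leaf 8, emit neighbor 7.
Done: 2 vertices remain (7, 9). Sequence = [6 2 4 9 8 9 7]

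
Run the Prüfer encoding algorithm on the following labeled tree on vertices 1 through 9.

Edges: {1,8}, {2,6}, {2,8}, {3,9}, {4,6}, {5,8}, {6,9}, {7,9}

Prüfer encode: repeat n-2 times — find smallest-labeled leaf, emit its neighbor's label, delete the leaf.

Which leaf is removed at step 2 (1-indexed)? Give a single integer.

Answer: 3

Derivation:
Step 1: current leaves = {1,3,4,5,7}. Remove leaf 1 (neighbor: 8).
Step 2: current leaves = {3,4,5,7}. Remove leaf 3 (neighbor: 9).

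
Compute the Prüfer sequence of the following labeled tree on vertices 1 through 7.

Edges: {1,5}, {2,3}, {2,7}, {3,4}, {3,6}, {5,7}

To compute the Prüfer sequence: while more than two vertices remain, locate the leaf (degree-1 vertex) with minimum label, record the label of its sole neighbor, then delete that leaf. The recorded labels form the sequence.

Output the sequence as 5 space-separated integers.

Step 1: leaves = {1,4,6}. Remove smallest leaf 1, emit neighbor 5.
Step 2: leaves = {4,5,6}. Remove smallest leaf 4, emit neighbor 3.
Step 3: leaves = {5,6}. Remove smallest leaf 5, emit neighbor 7.
Step 4: leaves = {6,7}. Remove smallest leaf 6, emit neighbor 3.
Step 5: leaves = {3,7}. Remove smallest leaf 3, emit neighbor 2.
Done: 2 vertices remain (2, 7). Sequence = [5 3 7 3 2]

Answer: 5 3 7 3 2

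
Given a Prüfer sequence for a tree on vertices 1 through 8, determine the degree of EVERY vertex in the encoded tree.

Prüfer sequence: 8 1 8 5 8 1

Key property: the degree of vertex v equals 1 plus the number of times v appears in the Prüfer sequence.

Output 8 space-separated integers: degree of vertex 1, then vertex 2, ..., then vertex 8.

Answer: 3 1 1 1 2 1 1 4

Derivation:
p_1 = 8: count[8] becomes 1
p_2 = 1: count[1] becomes 1
p_3 = 8: count[8] becomes 2
p_4 = 5: count[5] becomes 1
p_5 = 8: count[8] becomes 3
p_6 = 1: count[1] becomes 2
Degrees (1 + count): deg[1]=1+2=3, deg[2]=1+0=1, deg[3]=1+0=1, deg[4]=1+0=1, deg[5]=1+1=2, deg[6]=1+0=1, deg[7]=1+0=1, deg[8]=1+3=4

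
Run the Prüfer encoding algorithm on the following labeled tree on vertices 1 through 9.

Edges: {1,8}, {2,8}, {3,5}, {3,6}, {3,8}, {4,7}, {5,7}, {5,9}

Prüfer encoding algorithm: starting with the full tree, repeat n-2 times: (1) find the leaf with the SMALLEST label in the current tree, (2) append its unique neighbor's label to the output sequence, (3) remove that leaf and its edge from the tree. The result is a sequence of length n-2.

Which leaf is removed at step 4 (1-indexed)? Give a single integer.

Step 1: current leaves = {1,2,4,6,9}. Remove leaf 1 (neighbor: 8).
Step 2: current leaves = {2,4,6,9}. Remove leaf 2 (neighbor: 8).
Step 3: current leaves = {4,6,8,9}. Remove leaf 4 (neighbor: 7).
Step 4: current leaves = {6,7,8,9}. Remove leaf 6 (neighbor: 3).

Answer: 6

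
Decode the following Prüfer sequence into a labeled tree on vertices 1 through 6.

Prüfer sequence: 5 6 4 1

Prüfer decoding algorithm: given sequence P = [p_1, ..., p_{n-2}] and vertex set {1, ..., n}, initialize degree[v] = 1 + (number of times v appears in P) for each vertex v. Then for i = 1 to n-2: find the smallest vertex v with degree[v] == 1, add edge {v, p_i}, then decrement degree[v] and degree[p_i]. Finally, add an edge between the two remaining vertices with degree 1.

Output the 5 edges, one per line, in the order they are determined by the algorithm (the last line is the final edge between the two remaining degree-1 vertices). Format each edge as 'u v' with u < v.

Answer: 2 5
3 6
4 5
1 4
1 6

Derivation:
Initial degrees: {1:2, 2:1, 3:1, 4:2, 5:2, 6:2}
Step 1: smallest deg-1 vertex = 2, p_1 = 5. Add edge {2,5}. Now deg[2]=0, deg[5]=1.
Step 2: smallest deg-1 vertex = 3, p_2 = 6. Add edge {3,6}. Now deg[3]=0, deg[6]=1.
Step 3: smallest deg-1 vertex = 5, p_3 = 4. Add edge {4,5}. Now deg[5]=0, deg[4]=1.
Step 4: smallest deg-1 vertex = 4, p_4 = 1. Add edge {1,4}. Now deg[4]=0, deg[1]=1.
Final: two remaining deg-1 vertices are 1, 6. Add edge {1,6}.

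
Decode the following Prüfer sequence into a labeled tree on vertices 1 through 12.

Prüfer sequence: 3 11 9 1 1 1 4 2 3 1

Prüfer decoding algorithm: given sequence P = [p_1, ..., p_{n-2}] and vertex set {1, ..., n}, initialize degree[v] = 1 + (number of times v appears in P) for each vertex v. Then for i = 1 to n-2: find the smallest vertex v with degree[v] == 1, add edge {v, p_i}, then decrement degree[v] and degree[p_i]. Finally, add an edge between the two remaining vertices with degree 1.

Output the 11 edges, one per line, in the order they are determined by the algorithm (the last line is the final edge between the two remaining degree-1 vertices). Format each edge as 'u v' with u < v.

Initial degrees: {1:5, 2:2, 3:3, 4:2, 5:1, 6:1, 7:1, 8:1, 9:2, 10:1, 11:2, 12:1}
Step 1: smallest deg-1 vertex = 5, p_1 = 3. Add edge {3,5}. Now deg[5]=0, deg[3]=2.
Step 2: smallest deg-1 vertex = 6, p_2 = 11. Add edge {6,11}. Now deg[6]=0, deg[11]=1.
Step 3: smallest deg-1 vertex = 7, p_3 = 9. Add edge {7,9}. Now deg[7]=0, deg[9]=1.
Step 4: smallest deg-1 vertex = 8, p_4 = 1. Add edge {1,8}. Now deg[8]=0, deg[1]=4.
Step 5: smallest deg-1 vertex = 9, p_5 = 1. Add edge {1,9}. Now deg[9]=0, deg[1]=3.
Step 6: smallest deg-1 vertex = 10, p_6 = 1. Add edge {1,10}. Now deg[10]=0, deg[1]=2.
Step 7: smallest deg-1 vertex = 11, p_7 = 4. Add edge {4,11}. Now deg[11]=0, deg[4]=1.
Step 8: smallest deg-1 vertex = 4, p_8 = 2. Add edge {2,4}. Now deg[4]=0, deg[2]=1.
Step 9: smallest deg-1 vertex = 2, p_9 = 3. Add edge {2,3}. Now deg[2]=0, deg[3]=1.
Step 10: smallest deg-1 vertex = 3, p_10 = 1. Add edge {1,3}. Now deg[3]=0, deg[1]=1.
Final: two remaining deg-1 vertices are 1, 12. Add edge {1,12}.

Answer: 3 5
6 11
7 9
1 8
1 9
1 10
4 11
2 4
2 3
1 3
1 12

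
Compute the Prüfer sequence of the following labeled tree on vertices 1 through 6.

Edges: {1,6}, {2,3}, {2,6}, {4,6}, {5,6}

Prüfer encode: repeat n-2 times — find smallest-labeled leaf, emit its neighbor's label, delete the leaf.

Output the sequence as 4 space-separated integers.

Answer: 6 2 6 6

Derivation:
Step 1: leaves = {1,3,4,5}. Remove smallest leaf 1, emit neighbor 6.
Step 2: leaves = {3,4,5}. Remove smallest leaf 3, emit neighbor 2.
Step 3: leaves = {2,4,5}. Remove smallest leaf 2, emit neighbor 6.
Step 4: leaves = {4,5}. Remove smallest leaf 4, emit neighbor 6.
Done: 2 vertices remain (5, 6). Sequence = [6 2 6 6]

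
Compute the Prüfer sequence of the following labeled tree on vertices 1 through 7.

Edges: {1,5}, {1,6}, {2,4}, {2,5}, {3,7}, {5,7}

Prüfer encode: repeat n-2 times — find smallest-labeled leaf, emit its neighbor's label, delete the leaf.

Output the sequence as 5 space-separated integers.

Step 1: leaves = {3,4,6}. Remove smallest leaf 3, emit neighbor 7.
Step 2: leaves = {4,6,7}. Remove smallest leaf 4, emit neighbor 2.
Step 3: leaves = {2,6,7}. Remove smallest leaf 2, emit neighbor 5.
Step 4: leaves = {6,7}. Remove smallest leaf 6, emit neighbor 1.
Step 5: leaves = {1,7}. Remove smallest leaf 1, emit neighbor 5.
Done: 2 vertices remain (5, 7). Sequence = [7 2 5 1 5]

Answer: 7 2 5 1 5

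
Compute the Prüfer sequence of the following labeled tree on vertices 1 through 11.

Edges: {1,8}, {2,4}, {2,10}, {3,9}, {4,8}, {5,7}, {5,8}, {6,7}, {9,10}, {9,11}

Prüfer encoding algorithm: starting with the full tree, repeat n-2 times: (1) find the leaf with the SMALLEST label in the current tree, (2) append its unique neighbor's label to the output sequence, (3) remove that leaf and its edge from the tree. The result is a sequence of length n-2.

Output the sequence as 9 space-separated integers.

Answer: 8 9 7 5 8 4 2 10 9

Derivation:
Step 1: leaves = {1,3,6,11}. Remove smallest leaf 1, emit neighbor 8.
Step 2: leaves = {3,6,11}. Remove smallest leaf 3, emit neighbor 9.
Step 3: leaves = {6,11}. Remove smallest leaf 6, emit neighbor 7.
Step 4: leaves = {7,11}. Remove smallest leaf 7, emit neighbor 5.
Step 5: leaves = {5,11}. Remove smallest leaf 5, emit neighbor 8.
Step 6: leaves = {8,11}. Remove smallest leaf 8, emit neighbor 4.
Step 7: leaves = {4,11}. Remove smallest leaf 4, emit neighbor 2.
Step 8: leaves = {2,11}. Remove smallest leaf 2, emit neighbor 10.
Step 9: leaves = {10,11}. Remove smallest leaf 10, emit neighbor 9.
Done: 2 vertices remain (9, 11). Sequence = [8 9 7 5 8 4 2 10 9]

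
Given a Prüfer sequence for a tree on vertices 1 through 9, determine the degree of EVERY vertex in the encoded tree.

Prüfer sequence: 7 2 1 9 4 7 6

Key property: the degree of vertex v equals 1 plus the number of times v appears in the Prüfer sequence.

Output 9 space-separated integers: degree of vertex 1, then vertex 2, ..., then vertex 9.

p_1 = 7: count[7] becomes 1
p_2 = 2: count[2] becomes 1
p_3 = 1: count[1] becomes 1
p_4 = 9: count[9] becomes 1
p_5 = 4: count[4] becomes 1
p_6 = 7: count[7] becomes 2
p_7 = 6: count[6] becomes 1
Degrees (1 + count): deg[1]=1+1=2, deg[2]=1+1=2, deg[3]=1+0=1, deg[4]=1+1=2, deg[5]=1+0=1, deg[6]=1+1=2, deg[7]=1+2=3, deg[8]=1+0=1, deg[9]=1+1=2

Answer: 2 2 1 2 1 2 3 1 2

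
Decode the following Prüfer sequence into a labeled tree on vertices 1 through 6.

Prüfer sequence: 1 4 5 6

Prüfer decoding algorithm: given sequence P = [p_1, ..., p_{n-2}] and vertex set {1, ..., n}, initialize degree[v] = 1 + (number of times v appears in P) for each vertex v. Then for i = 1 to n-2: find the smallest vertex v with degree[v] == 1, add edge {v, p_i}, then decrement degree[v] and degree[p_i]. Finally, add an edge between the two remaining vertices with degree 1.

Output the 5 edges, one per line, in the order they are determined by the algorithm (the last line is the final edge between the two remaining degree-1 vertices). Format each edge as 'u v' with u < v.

Initial degrees: {1:2, 2:1, 3:1, 4:2, 5:2, 6:2}
Step 1: smallest deg-1 vertex = 2, p_1 = 1. Add edge {1,2}. Now deg[2]=0, deg[1]=1.
Step 2: smallest deg-1 vertex = 1, p_2 = 4. Add edge {1,4}. Now deg[1]=0, deg[4]=1.
Step 3: smallest deg-1 vertex = 3, p_3 = 5. Add edge {3,5}. Now deg[3]=0, deg[5]=1.
Step 4: smallest deg-1 vertex = 4, p_4 = 6. Add edge {4,6}. Now deg[4]=0, deg[6]=1.
Final: two remaining deg-1 vertices are 5, 6. Add edge {5,6}.

Answer: 1 2
1 4
3 5
4 6
5 6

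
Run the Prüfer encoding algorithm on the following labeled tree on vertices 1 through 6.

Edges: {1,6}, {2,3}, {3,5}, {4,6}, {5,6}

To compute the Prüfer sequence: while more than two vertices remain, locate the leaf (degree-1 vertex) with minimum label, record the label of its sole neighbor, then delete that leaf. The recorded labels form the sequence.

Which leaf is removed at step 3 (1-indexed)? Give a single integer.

Answer: 3

Derivation:
Step 1: current leaves = {1,2,4}. Remove leaf 1 (neighbor: 6).
Step 2: current leaves = {2,4}. Remove leaf 2 (neighbor: 3).
Step 3: current leaves = {3,4}. Remove leaf 3 (neighbor: 5).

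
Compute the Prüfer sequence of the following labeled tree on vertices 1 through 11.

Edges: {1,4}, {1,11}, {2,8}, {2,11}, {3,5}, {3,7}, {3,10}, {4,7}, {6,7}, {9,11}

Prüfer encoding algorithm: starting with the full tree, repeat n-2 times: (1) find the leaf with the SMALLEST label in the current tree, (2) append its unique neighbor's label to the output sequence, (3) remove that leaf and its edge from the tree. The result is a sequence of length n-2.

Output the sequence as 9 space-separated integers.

Step 1: leaves = {5,6,8,9,10}. Remove smallest leaf 5, emit neighbor 3.
Step 2: leaves = {6,8,9,10}. Remove smallest leaf 6, emit neighbor 7.
Step 3: leaves = {8,9,10}. Remove smallest leaf 8, emit neighbor 2.
Step 4: leaves = {2,9,10}. Remove smallest leaf 2, emit neighbor 11.
Step 5: leaves = {9,10}. Remove smallest leaf 9, emit neighbor 11.
Step 6: leaves = {10,11}. Remove smallest leaf 10, emit neighbor 3.
Step 7: leaves = {3,11}. Remove smallest leaf 3, emit neighbor 7.
Step 8: leaves = {7,11}. Remove smallest leaf 7, emit neighbor 4.
Step 9: leaves = {4,11}. Remove smallest leaf 4, emit neighbor 1.
Done: 2 vertices remain (1, 11). Sequence = [3 7 2 11 11 3 7 4 1]

Answer: 3 7 2 11 11 3 7 4 1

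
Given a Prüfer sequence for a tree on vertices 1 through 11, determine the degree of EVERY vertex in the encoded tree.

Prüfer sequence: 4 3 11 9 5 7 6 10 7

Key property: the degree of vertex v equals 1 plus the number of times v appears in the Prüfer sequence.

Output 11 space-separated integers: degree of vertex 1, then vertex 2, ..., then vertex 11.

Answer: 1 1 2 2 2 2 3 1 2 2 2

Derivation:
p_1 = 4: count[4] becomes 1
p_2 = 3: count[3] becomes 1
p_3 = 11: count[11] becomes 1
p_4 = 9: count[9] becomes 1
p_5 = 5: count[5] becomes 1
p_6 = 7: count[7] becomes 1
p_7 = 6: count[6] becomes 1
p_8 = 10: count[10] becomes 1
p_9 = 7: count[7] becomes 2
Degrees (1 + count): deg[1]=1+0=1, deg[2]=1+0=1, deg[3]=1+1=2, deg[4]=1+1=2, deg[5]=1+1=2, deg[6]=1+1=2, deg[7]=1+2=3, deg[8]=1+0=1, deg[9]=1+1=2, deg[10]=1+1=2, deg[11]=1+1=2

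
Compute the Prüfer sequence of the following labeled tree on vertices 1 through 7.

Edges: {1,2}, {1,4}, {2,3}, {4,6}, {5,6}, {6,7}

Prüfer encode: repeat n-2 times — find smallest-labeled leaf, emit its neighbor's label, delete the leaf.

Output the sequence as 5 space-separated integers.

Step 1: leaves = {3,5,7}. Remove smallest leaf 3, emit neighbor 2.
Step 2: leaves = {2,5,7}. Remove smallest leaf 2, emit neighbor 1.
Step 3: leaves = {1,5,7}. Remove smallest leaf 1, emit neighbor 4.
Step 4: leaves = {4,5,7}. Remove smallest leaf 4, emit neighbor 6.
Step 5: leaves = {5,7}. Remove smallest leaf 5, emit neighbor 6.
Done: 2 vertices remain (6, 7). Sequence = [2 1 4 6 6]

Answer: 2 1 4 6 6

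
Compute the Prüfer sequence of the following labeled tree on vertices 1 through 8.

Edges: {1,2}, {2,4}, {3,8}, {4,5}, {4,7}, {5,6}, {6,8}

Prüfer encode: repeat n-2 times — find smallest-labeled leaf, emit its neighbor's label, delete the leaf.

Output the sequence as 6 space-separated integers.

Step 1: leaves = {1,3,7}. Remove smallest leaf 1, emit neighbor 2.
Step 2: leaves = {2,3,7}. Remove smallest leaf 2, emit neighbor 4.
Step 3: leaves = {3,7}. Remove smallest leaf 3, emit neighbor 8.
Step 4: leaves = {7,8}. Remove smallest leaf 7, emit neighbor 4.
Step 5: leaves = {4,8}. Remove smallest leaf 4, emit neighbor 5.
Step 6: leaves = {5,8}. Remove smallest leaf 5, emit neighbor 6.
Done: 2 vertices remain (6, 8). Sequence = [2 4 8 4 5 6]

Answer: 2 4 8 4 5 6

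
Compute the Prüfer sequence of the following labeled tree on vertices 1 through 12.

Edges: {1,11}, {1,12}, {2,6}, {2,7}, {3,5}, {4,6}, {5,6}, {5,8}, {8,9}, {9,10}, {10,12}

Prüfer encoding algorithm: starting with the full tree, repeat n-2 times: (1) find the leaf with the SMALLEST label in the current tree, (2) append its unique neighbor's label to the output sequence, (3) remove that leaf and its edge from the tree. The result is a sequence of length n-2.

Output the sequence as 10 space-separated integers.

Answer: 5 6 2 6 5 8 9 10 12 1

Derivation:
Step 1: leaves = {3,4,7,11}. Remove smallest leaf 3, emit neighbor 5.
Step 2: leaves = {4,7,11}. Remove smallest leaf 4, emit neighbor 6.
Step 3: leaves = {7,11}. Remove smallest leaf 7, emit neighbor 2.
Step 4: leaves = {2,11}. Remove smallest leaf 2, emit neighbor 6.
Step 5: leaves = {6,11}. Remove smallest leaf 6, emit neighbor 5.
Step 6: leaves = {5,11}. Remove smallest leaf 5, emit neighbor 8.
Step 7: leaves = {8,11}. Remove smallest leaf 8, emit neighbor 9.
Step 8: leaves = {9,11}. Remove smallest leaf 9, emit neighbor 10.
Step 9: leaves = {10,11}. Remove smallest leaf 10, emit neighbor 12.
Step 10: leaves = {11,12}. Remove smallest leaf 11, emit neighbor 1.
Done: 2 vertices remain (1, 12). Sequence = [5 6 2 6 5 8 9 10 12 1]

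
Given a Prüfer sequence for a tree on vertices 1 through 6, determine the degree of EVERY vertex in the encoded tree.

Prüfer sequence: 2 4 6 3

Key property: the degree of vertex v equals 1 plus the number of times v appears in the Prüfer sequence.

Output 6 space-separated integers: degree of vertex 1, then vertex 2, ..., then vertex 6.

Answer: 1 2 2 2 1 2

Derivation:
p_1 = 2: count[2] becomes 1
p_2 = 4: count[4] becomes 1
p_3 = 6: count[6] becomes 1
p_4 = 3: count[3] becomes 1
Degrees (1 + count): deg[1]=1+0=1, deg[2]=1+1=2, deg[3]=1+1=2, deg[4]=1+1=2, deg[5]=1+0=1, deg[6]=1+1=2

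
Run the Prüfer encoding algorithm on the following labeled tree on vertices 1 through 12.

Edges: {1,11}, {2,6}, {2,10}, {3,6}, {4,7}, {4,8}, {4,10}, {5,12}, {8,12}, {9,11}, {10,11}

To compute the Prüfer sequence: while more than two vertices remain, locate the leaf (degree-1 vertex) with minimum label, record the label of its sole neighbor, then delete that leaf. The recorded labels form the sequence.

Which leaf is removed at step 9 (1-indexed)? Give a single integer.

Step 1: current leaves = {1,3,5,7,9}. Remove leaf 1 (neighbor: 11).
Step 2: current leaves = {3,5,7,9}. Remove leaf 3 (neighbor: 6).
Step 3: current leaves = {5,6,7,9}. Remove leaf 5 (neighbor: 12).
Step 4: current leaves = {6,7,9,12}. Remove leaf 6 (neighbor: 2).
Step 5: current leaves = {2,7,9,12}. Remove leaf 2 (neighbor: 10).
Step 6: current leaves = {7,9,12}. Remove leaf 7 (neighbor: 4).
Step 7: current leaves = {9,12}. Remove leaf 9 (neighbor: 11).
Step 8: current leaves = {11,12}. Remove leaf 11 (neighbor: 10).
Step 9: current leaves = {10,12}. Remove leaf 10 (neighbor: 4).

Answer: 10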